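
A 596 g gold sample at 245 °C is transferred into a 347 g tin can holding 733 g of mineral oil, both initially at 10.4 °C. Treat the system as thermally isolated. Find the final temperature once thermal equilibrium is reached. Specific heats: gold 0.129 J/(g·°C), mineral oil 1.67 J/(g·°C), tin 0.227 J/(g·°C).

T_f ≈ 23.5 °C

T_f is the heat-capacity-weighted average of the initial temperatures:
T_f = (76.88·245 + 1224.1·10.4 + 78.77·10.4) / (76.88 + 1224.1 + 78.77)
    = 32387 / 1379.8 ≈ 23.47 °C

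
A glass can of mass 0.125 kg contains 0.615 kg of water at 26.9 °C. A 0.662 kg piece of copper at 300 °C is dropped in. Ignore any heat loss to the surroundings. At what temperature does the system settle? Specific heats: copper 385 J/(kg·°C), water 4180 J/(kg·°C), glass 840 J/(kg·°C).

T_f is the heat-capacity-weighted average of the initial temperatures:
T_f = (254.87×300 + 2570.7×26.9 + 105×26.9) / (254.87 + 2570.7 + 105)
    = 148437 / 2930.6 ≈ 50.65 °C

T_f ≈ 50.7 °C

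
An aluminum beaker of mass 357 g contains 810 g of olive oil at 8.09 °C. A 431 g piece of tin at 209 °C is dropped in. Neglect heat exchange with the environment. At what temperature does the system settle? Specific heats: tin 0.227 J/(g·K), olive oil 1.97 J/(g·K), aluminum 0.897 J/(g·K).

T_f ≈ 17.9 °C

Setting the total heat transfer to zero:
431·0.227·(T − 209) + 810·1.97·(T − 8.09) + 357·0.897·(T − 8.09) = 0
(97.84 + 1595.7 + 320.23) T = 97.84·209 + 1595.7·8.09 + 320.23·8.09
T = 35948/2013.8 ≈ 17.85 °C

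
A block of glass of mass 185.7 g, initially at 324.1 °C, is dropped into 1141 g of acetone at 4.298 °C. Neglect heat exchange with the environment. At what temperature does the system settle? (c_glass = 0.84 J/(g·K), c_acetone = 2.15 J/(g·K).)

T_f ≈ 23.4 °C

Energy conservation, ΣQ = 0:
185.7×0.84×(T − 324.1) + 1141×2.15×(T − 4.298) = 0
155.99(T − 324.1) + 2453.2(T − 4.298) = 0
2609.1 T = 61099
T = 61099 / 2609.1 = 23.4 °C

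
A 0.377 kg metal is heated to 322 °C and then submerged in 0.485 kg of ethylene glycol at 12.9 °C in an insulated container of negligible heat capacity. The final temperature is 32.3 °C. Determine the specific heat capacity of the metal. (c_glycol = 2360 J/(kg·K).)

m_s c (T_s − T_f) = m_glycol c_glycol (T_f − T_0):
0.377×c×(322 − 32.3) = 0.485×2360×(32.3 − 12.9)
109.22 c = 22205  ⇒  c ≈ 203.3 J/(kg·K)

c ≈ 203 J/(kg·K)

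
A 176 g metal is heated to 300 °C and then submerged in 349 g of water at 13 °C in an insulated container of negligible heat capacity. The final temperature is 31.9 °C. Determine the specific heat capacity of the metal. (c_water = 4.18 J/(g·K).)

Heat lost by the metal = heat gained by the water:
176×c×(300 − 31.9) = 349×4.18×(31.9 − 13)
47186 c = 27572  ⇒  c ≈ 0.5843 J/(g·K)

c ≈ 0.584 J/(g·K)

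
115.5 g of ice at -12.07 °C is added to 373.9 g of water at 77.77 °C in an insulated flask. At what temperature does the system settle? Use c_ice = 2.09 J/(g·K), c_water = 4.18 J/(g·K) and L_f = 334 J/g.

T_f ≈ 39.1 °C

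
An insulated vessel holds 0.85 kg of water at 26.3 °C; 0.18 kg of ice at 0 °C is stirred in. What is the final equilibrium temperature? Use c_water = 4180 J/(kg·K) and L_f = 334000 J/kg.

T_f ≈ 7.7 °C

Setting the total heat transfer to zero:
latent heat to melt: 0.18×334000 = 60120; meltwater 0→T: 0.18×4180×T = 752.4 T; water cools: 0.85×4180×(T − 26.3) = 3553(T − 26.3)
4305.4 T = 93444 − 60120 = 33324
T ≈ 7.74 °C — above 0 °C, consistent with complete melting.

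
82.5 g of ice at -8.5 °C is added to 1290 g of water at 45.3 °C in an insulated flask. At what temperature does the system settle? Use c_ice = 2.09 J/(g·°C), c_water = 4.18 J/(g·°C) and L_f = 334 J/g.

T_f ≈ 37.5 °C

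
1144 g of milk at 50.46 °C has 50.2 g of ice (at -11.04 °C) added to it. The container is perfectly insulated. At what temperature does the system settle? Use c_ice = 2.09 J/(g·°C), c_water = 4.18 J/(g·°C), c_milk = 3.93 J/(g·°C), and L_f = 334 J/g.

T_f ≈ 44.4 °C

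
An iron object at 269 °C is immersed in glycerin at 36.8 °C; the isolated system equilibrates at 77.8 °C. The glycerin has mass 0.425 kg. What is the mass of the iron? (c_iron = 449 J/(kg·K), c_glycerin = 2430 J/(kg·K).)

m ≈ 0.493 kg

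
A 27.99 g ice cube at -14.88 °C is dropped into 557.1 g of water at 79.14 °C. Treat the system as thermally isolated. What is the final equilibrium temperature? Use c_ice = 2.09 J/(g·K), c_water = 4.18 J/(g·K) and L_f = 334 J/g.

Conservation of energy gives ΣQ = 0:
ice -14.88→0 °C: 27.99×2.09×14.88 = 870.47
  melt ice: 27.99×334 = 9348.7
  warm the meltwater: 117 T
  water cools: 557.1×4.18×(T − 79.14) = 2328.7(T − 79.14)
2445.7 T = 184292 − 10219 = 174072
T ≈ 71.18 °C. Since T > 0 °C, the all-ice-melts assumption holds.

T_f ≈ 71.2 °C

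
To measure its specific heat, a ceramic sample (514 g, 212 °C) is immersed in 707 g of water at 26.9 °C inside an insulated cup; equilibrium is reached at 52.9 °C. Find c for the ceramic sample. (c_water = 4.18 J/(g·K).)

c ≈ 0.94 J/(g·K)

Heat lost by the ceramic sample = heat gained by the water:
514×c×(212 − 52.9) = 707×4.18×(52.9 − 26.9)
81777 c = 76837  ⇒  c ≈ 0.9396 J/(g·K)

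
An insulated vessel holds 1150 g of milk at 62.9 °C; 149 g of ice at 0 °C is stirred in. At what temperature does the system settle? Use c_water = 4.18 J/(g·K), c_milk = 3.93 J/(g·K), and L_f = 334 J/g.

T_f ≈ 45.6 °C

Sum of m c ΔT and latent-heat terms is zero:
fusion: m_ice L_f = 149×334 = 49766; meltwater 0→T: 149×4.18×T = 622.82 T; milk: 4519.5(T − 62.9)
5142.3 T = 284277 − 49766 = 234511
T ≈ 45.60 °C — above 0 °C, consistent with complete melting.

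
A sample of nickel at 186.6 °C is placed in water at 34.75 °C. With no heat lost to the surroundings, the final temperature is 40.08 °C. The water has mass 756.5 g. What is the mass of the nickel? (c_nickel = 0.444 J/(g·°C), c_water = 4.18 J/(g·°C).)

m ≈ 259 g

|Q_nickel| = |Q_water|:
m·0.444·(186.6 − 40.08) = 756.5·4.18·(40.08 − 34.75)
65.05 m = 16854  ⇒  m ≈ 259.1 g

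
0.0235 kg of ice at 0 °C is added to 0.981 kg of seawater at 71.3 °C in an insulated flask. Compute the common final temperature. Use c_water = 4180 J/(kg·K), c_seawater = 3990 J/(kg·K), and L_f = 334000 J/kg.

T_f ≈ 67.6 °C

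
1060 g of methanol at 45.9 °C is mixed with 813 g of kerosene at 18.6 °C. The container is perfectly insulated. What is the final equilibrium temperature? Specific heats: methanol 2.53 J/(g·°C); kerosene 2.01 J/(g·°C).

With ΣQ=0 the equilibrium temperature is the m·c-weighted mean:
T_f = (2681.8·45.9 + 1634.1·18.6) / (2681.8 + 1634.1)
    = 153489 / 4315.9 ≈ 35.56 °C

T_f ≈ 35.6 °C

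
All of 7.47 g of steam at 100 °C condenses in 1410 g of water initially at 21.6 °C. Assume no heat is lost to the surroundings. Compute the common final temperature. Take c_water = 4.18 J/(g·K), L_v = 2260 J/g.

T_f ≈ 24.9 °C

Heat gained plus heat lost sum to zero:
latent heat released on condensation: 7.47·2260 = 16882
  condensate cools 100→T: 7.47·4.18·(T − 100) = 31.22(T − 100)
  water warms: 1410·4.18·(T − 21.6) = 5893.8(T − 21.6)
5925 T = 16882 + 3122.5 + 127306 = 147311
T ≈ 24.86 °C — below 100 °C, confirming all the steam condensed.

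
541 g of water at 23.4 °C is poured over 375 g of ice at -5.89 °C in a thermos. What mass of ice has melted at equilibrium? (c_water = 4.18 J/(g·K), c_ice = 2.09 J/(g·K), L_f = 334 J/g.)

Water can give up m c ΔT = 541×4.18×23.4 = 52916 J before reaching 0 °C.
Warming the ice to 0 °C takes 375×2.09×5.89 = 4616.3 J, leaving 48300 J for melting.
To melt every bit of ice: 375×334 = 125250 J.
48300 J < 125250 J, so only part of the ice melts and the system sits at 0 °C.
m_melted×334 = 48300  ⇒  m_melted ≈ 144.6 g.

m_melted ≈ 145 g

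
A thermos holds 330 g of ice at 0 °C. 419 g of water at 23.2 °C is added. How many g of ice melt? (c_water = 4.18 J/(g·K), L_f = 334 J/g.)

Cooling the water to 0 °C releases 419×4.18×23.2 = 40633 J.
Melting all 330 g of ice would need 330×334 = 110220 J.
That's not enough to melt it all — equilibrium is at 0 °C with ice remaining.
m_melt = 40633 / L_f = 121.7 g.

m_melted ≈ 122 g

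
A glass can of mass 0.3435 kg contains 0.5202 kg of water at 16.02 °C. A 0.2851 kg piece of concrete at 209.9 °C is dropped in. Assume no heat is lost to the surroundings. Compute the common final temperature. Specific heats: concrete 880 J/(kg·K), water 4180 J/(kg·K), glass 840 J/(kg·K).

Conservation of energy gives ΣQ = 0:
0.2851*880*(T − 209.9) + 0.5202*4180*(T − 16.02) + 0.3435*840*(T − 16.02) = 0
(250.89 + 2174.4 + 288.54) T = 250.89*209.9 + 2174.4*16.02 + 288.54*16.02
T = 92118/2713.9 ≈ 33.94 °C

T_f ≈ 33.9 °C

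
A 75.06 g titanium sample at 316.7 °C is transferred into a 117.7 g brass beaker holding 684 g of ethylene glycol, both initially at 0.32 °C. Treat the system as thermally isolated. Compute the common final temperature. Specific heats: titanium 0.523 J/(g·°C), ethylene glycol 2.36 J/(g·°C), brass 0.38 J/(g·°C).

T_f is the heat-capacity-weighted average of the initial temperatures:
T_f = (39.26*316.7 + 1614.2*0.32 + 44.73*0.32) / (39.26 + 1614.2 + 44.73)
    = 12963 / 1698.2 ≈ 7.63 °C

T_f ≈ 7.6 °C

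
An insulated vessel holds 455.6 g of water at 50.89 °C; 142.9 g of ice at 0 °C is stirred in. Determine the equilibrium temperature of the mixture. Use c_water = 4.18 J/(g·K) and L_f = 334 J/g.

Energy conservation, ΣQ = 0:
fusion: m_ice L_f = 142.9·334 = 47729
  meltwater 0→T: 142.9·4.18·T = 597.32 T
  water: 1904.4(T − 50.89)
2501.7 T = 96915 − 47729 = 49187
T ≈ 19.66 °C. Since T > 0 °C, the all-ice-melts assumption holds.

T_f ≈ 19.7 °C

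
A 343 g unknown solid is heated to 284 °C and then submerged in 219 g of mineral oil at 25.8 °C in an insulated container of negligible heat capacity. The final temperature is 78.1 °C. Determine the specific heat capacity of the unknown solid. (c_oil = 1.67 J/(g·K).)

Conservation of energy gives ΣQ = 0:
343×c×(78.1 − 284) + 219×1.67×(78.1 − 25.8) = 0
-70624 c = -19128
c = -19128/-70624 ≈ 0.2708 J/(g·K)

c ≈ 0.271 J/(g·K)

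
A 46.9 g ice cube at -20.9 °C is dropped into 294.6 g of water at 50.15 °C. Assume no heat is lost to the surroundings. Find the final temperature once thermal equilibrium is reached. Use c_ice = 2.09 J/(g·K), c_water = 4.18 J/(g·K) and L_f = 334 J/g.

Sum of m c ΔT and latent-heat terms is zero:
warm ice to 0 °C: 46.9×2.09×(0 − (-20.9)) = 2048.6
  latent heat to melt: 46.9×334 = 15665
  meltwater 0→T: 46.9×4.18×T = 196.04 T
  water: 1231.4(T − 50.15)
1427.5 T = 61756 − 17713 = 44043
T ≈ 30.85 °C. Since T > 0 °C, the all-ice-melts assumption holds.

T_f ≈ 30.9 °C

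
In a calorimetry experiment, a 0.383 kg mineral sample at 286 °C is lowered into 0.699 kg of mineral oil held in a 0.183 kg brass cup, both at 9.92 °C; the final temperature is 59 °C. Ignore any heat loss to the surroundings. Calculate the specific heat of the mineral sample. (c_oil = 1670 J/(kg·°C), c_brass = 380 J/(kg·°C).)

Taking heat into each body as positive, Σ m c ΔT = 0:
0.383×c×(59 − 286) + 0.699×1670×(59 − 9.92) + 0.183×380×(59 − 9.92) = 0
-86.94 c = -60706
c = -60706/-86.94 ≈ 698.2 J/(kg·°C)

c ≈ 698 J/(kg·°C)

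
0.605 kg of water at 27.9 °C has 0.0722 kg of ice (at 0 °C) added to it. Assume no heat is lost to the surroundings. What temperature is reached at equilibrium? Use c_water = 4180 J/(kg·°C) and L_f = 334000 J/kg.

Taking heat into each body as positive, Σ m c ΔT = 0:
fusion: m_ice L_f = 0.0722·334000 = 24115; meltwater 0→T: 0.0722·4180·T = 301.8 T; water: 2528.9(T − 27.9)
2830.7 T = 70556 − 24115 = 46442
T ≈ 16.41 °C — above 0 °C, consistent with complete melting.

T_f ≈ 16.4 °C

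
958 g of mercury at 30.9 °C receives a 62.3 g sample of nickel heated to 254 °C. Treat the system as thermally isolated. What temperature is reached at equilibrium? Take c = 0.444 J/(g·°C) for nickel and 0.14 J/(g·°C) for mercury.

T_f ≈ 69.0 °C

Setting the total heat transfer to zero:
62.3*0.444*(T − 254) + 958*0.14*(T − 30.9) = 0
27.66(T − 254) + 134.12(T − 30.9) = 0
(27.66 + 134.12) T = 27.66*254 + 134.12*30.9
T = 11170 / 161.78 = 69 °C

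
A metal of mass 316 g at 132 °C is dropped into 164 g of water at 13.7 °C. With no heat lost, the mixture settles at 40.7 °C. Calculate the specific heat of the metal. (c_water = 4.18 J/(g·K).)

Setting the total heat transfer to zero:
316×c×(40.7 − 132) + 164×4.18×(40.7 − 13.7) = 0
-28851 c = -18509
c = -18509/-28851 ≈ 0.6415 J/(g·K)

c ≈ 0.642 J/(g·K)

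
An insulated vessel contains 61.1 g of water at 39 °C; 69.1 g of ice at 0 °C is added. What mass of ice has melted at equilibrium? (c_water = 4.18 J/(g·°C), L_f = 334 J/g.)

Heat available from the water dropping to 0 °C: 61.1·4.18·39 = 9960.5 J.
Melting all 69.1 g of ice would need 69.1·334 = 23079 J.
Since 9960.5 < 23079 J, not all the ice melts; equilibrium is at 0 °C.
m_melted·334 = 9960.5  ⇒  m_melted ≈ 29.82 g.

m_melted ≈ 29.8 g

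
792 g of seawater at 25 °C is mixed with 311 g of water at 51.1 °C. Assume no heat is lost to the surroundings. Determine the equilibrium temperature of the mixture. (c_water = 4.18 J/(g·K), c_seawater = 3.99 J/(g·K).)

T_f is the heat-capacity-weighted average of the initial temperatures:
T_f = (1300*51.1 + 3160.1*25) / (1300 + 3160.1)
    = 145431 / 4460.1 ≈ 32.61 °C

T_f ≈ 32.6 °C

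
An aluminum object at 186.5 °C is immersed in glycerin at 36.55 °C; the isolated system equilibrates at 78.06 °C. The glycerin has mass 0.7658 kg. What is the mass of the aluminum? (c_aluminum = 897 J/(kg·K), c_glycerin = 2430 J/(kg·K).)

m ≈ 0.794 kg

Setting the total heat transfer to zero:
m×897×(78.06 − 186.5) + 0.7658×2430×(78.06 − 36.55) = 0
-97271 m = -77246
m = -77246/-97271 ≈ 0.7941 kg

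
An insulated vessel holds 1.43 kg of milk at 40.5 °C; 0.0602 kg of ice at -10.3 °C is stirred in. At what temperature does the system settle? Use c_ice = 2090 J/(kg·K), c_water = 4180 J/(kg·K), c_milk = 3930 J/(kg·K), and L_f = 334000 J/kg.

T_f ≈ 35.1 °C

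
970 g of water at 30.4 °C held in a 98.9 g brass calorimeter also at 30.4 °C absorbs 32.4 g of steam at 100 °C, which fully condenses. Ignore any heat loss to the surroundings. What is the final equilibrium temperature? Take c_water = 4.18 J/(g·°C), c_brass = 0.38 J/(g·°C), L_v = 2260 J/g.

T_f ≈ 50.0 °C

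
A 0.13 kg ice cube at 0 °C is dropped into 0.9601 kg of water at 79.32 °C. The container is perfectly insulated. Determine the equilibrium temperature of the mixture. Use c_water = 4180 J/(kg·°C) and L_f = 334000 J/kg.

T_f ≈ 60.3 °C

Energy balance with sensible and latent terms:
melt ice: 0.13×334000 = 43420; warm the meltwater: 543.4 T; water cools: 0.9601×4180×(T − 79.32) = 4013.2(T − 79.32)
4556.6 T = 318328 − 43420 = 274908
T ≈ 60.33 °C — above 0 °C, consistent with complete melting.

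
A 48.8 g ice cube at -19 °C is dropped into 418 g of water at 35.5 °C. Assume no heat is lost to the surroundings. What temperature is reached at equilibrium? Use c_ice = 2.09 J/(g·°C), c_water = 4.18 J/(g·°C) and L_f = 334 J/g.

Setting the total heat transfer to zero:
ice -19→0 °C: 48.8·2.09·19 = 1937.8
  melt ice: 48.8·334 = 16299
  meltwater 0→T: 48.8·4.18·T = 203.98 T
  water cools: 418·4.18·(T − 35.5) = 1747.2(T − 35.5)
1951.2 T = 62027 − 18237 = 43790
T ≈ 22.44 °C. Since T > 0 °C, the all-ice-melts assumption holds.

T_f ≈ 22.4 °C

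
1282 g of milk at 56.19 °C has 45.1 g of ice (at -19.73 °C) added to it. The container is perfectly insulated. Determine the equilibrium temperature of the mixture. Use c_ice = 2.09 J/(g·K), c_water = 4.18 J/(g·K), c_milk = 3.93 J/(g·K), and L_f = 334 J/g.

Energy conservation, ΣQ = 0:
ice -19.73→0 °C: 45.1·2.09·19.73 = 1859.7; melt ice: 45.1·334 = 15063; warm the meltwater: 188.52 T; milk: 5038.3(T − 56.19)
5226.8 T = 283100 − 16923 = 266177
T ≈ 50.93 °C (positive, so assuming full melt was valid).

T_f ≈ 50.9 °C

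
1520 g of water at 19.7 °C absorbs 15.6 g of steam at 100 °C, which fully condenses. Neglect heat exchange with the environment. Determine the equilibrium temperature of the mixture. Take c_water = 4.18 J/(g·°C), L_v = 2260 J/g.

T_f ≈ 26.0 °C

Sum of m c ΔT and latent-heat terms is zero:
condense steam: −15.6·2260 = −35256; condensed water 100 °C→T: 65.21(T − 100); original water: 6353.6(T − 19.7)
6418.8 T = 35256 + 6520.8 + 125166 = 166943
T ≈ 26.01 °C — below 100 °C, confirming all the steam condensed.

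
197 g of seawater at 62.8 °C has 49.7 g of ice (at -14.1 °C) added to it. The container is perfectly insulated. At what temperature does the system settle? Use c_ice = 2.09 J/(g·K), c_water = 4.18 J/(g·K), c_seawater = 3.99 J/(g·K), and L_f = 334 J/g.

Setting the total heat transfer to zero:
warm ice to 0 °C: 49.7·2.09·(0 − (-14.1)) = 1464.6; melt ice: 49.7·334 = 16600; warm the meltwater: 207.75 T; seawater cools: 197·3.99·(T − 62.8) = 786.03(T − 62.8)
993.78 T = 49363 − 18064 = 31298
T ≈ 31.49 °C — above 0 °C, consistent with complete melting.

T_f ≈ 31.5 °C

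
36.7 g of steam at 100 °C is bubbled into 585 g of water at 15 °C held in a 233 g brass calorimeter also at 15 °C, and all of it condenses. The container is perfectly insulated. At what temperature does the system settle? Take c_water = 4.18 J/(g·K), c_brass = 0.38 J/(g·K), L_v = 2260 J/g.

Conservation of energy gives ΣQ = 0:
latent heat released on condensation: 36.7×2260 = 82942; condensate cools 100→T: 36.7×4.18×(T − 100) = 153.41(T − 100); original water: 2445.3(T − 15); brass cup: 233×0.38×(T − 15) = 88.54(T − 15)
2687.2 T = 82942 + 15341 + 38008 = 136290
T ≈ 50.72 °C, under the boiling point, so the assumption holds.

T_f ≈ 50.7 °C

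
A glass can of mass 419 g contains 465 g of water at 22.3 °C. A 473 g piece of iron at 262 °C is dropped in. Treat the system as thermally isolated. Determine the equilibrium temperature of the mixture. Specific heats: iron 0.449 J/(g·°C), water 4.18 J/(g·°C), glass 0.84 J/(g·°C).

Setting the total heat transfer to zero:
473×0.449×(T − 262) + 465×4.18×(T − 22.3) + 419×0.84×(T − 22.3) = 0
212.38(T − 262) + 1943.7(T − 22.3) + 351.96(T − 22.3) = 0
2508 T = 106836
T = 106836 / 2508 = 42.6 °C

T_f ≈ 42.6 °C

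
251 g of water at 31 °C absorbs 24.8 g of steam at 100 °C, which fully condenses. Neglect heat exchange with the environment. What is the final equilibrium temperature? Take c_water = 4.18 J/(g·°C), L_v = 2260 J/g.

T_f ≈ 85.8 °C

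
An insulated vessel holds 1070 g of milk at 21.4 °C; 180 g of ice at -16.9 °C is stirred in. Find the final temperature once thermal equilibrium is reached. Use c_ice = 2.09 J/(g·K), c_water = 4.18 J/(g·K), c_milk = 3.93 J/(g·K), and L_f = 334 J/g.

T_f ≈ 4.7 °C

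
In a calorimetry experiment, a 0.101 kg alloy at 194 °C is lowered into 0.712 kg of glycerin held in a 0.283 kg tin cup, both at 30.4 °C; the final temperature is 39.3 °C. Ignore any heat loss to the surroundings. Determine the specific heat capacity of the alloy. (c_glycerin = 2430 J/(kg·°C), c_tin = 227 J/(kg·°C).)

c ≈ 1020 J/(kg·°C)

Net heat exchanged in the isolated system is zero:
0.101·c·(39.3 − 194) + 0.712·2430·(39.3 − 30.4) + 0.283·227·(39.3 − 30.4) = 0
-15.62 c = -15970
c = -15970/-15.62 ≈ 1022 J/(kg·°C)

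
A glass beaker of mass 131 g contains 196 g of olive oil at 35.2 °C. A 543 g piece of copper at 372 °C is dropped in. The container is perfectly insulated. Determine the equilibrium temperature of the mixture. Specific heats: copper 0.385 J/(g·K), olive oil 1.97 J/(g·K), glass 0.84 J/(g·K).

Let T be the final temperature. ΣQ_i = 0:
543·0.385·(T − 372) + 196·1.97·(T − 35.2) + 131·0.84·(T − 35.2) = 0
209.06(T − 372) + 386.12(T − 35.2) + 110.04(T − 35.2) = 0
705.22 T = 95233
T = 95233 / 705.22 = 135 °C

T_f ≈ 135.0 °C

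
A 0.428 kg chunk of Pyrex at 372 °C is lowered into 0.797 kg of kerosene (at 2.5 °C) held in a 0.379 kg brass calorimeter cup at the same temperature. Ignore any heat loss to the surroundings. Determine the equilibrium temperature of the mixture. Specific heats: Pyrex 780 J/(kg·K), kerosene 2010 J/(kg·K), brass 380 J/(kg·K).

T_f ≈ 61.8 °C

Energy conservation, ΣQ = 0:
0.428×780×(T − 372) + 0.797×2010×(T − 2.5) + 0.379×380×(T − 2.5) = 0
333.84(T − 372) + 1602(T − 2.5) + 144.02(T − 2.5) = 0
2079.8 T = 128553
T ≈ 61.81 °C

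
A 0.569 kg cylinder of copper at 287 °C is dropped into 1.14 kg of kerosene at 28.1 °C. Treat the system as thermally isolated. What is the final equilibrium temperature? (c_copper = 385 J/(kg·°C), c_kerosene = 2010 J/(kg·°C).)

Taking heat into each body as positive, Σ m c ΔT = 0:
0.569×385×(T − 287) + 1.14×2010×(T − 28.1) = 0
219.06(T − 287) + 2291.4(T − 28.1) = 0
(219.06 + 2291.4) T = 219.06×287 + 2291.4×28.1
T = 127260 / 2510.5 = 50.7 °C

T_f ≈ 50.7 °C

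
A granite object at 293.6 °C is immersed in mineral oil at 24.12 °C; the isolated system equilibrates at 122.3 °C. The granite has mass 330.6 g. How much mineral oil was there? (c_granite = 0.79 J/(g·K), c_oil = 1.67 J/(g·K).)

|Q_granite| = |Q_oil|:
330.6·0.79·(293.6 − 122.3) = m·1.67·(122.3 − 24.12)
163.96 m = 44739  ⇒  m ≈ 272.9 g

m ≈ 273 g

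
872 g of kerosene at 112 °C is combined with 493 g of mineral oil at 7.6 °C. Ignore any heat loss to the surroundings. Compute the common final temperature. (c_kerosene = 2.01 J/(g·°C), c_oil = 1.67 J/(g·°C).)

With ΣQ=0 the equilibrium temperature is the m·c-weighted mean:
T_f = (1752.7·112 + 823.31·7.6) / (1752.7 + 823.31)
    = 202562 / 2576 ≈ 78.63 °C

T_f ≈ 78.6 °C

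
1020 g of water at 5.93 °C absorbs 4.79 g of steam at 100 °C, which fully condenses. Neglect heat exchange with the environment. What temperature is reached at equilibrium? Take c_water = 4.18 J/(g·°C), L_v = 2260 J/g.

T_f ≈ 8.9 °C

Taking heat into each body as positive, Σ m c ΔT = 0:
steam→water at 100 °C releases m L_v = 4.79·2260 = 10825; condensate cools 100→T: 4.79·4.18·(T − 100) = 20.02(T − 100); water warms: 1020·4.18·(T − 5.93) = 4263.6(T − 5.93)
4283.6 T = 10825 + 2002.2 + 25283 = 38111
T ≈ 8.90 °C — below 100 °C, confirming all the steam condensed.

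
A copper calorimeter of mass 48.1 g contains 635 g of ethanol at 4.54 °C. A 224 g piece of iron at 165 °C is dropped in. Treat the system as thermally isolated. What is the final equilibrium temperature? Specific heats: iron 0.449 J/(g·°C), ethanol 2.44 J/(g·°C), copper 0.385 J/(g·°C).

T_f ≈ 14.2 °C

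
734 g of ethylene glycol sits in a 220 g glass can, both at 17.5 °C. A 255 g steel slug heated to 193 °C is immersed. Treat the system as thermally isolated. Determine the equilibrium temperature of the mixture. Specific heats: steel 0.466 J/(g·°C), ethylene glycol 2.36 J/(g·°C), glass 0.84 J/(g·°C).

T_f ≈ 27.7 °C

Heat gained plus heat lost sum to zero:
255×0.466×(T − 193) + 734×2.36×(T − 17.5) + 220×0.84×(T − 17.5) = 0
(118.83 + 1732.2 + 184.8) T = 118.83×193 + 1732.2×17.5 + 184.8×17.5
T = 56482 / 2035.9 = 27.7 °C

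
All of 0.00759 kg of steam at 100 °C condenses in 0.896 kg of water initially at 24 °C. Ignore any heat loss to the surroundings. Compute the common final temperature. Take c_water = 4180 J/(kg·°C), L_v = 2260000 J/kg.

Net heat exchanged in the isolated system is zero:
steam→water at 100 °C releases m L_v = 0.00759×2260000 = 17153; condensate cools 100→T: 0.00759×4180×(T − 100) = 31.73(T − 100); original water: 3745.3(T − 24)
3777 T = 17153 + 3172.6 + 89887 = 110213
T ≈ 29.18 °C — below 100 °C, confirming all the steam condensed.

T_f ≈ 29.2 °C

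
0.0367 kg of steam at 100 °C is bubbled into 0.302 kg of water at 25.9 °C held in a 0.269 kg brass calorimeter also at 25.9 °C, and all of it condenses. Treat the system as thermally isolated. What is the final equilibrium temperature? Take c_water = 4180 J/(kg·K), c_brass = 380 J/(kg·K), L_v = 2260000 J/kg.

T_f ≈ 88.0 °C

Taking heat into each body as positive, Σ m c ΔT = 0:
condense steam: −0.0367×2260000 = −82942; condensate cools 100→T: 0.0367×4180×(T − 100) = 153.41(T − 100); original water: 1262.4(T − 25.9); cup: 102.22(T − 25.9)
1518 T = 82942 + 15341 + 35343 = 133625
T ≈ 88.03 °C, under the boiling point, so the assumption holds.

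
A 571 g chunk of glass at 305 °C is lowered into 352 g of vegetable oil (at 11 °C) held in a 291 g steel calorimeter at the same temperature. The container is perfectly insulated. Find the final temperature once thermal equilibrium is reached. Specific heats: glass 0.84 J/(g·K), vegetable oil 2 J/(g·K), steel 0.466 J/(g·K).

T_f ≈ 117.9 °C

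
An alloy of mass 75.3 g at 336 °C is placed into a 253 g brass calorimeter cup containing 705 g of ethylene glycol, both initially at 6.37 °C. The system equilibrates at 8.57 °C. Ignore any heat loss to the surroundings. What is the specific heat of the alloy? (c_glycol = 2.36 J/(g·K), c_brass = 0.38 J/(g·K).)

Let T be the final temperature. ΣQ_i = 0:
75.3·c·(8.57 − 336) + 705·2.36·(8.57 − 6.37) + 253·0.38·(8.57 − 6.37) = 0
-24655 c = -3871.9
c = -3871.9/-24655 ≈ 0.157 J/(g·K)

c ≈ 0.157 J/(g·K)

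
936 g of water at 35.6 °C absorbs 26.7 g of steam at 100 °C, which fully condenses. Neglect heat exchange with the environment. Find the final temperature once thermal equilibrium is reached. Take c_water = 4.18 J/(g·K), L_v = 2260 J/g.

T_f ≈ 52.4 °C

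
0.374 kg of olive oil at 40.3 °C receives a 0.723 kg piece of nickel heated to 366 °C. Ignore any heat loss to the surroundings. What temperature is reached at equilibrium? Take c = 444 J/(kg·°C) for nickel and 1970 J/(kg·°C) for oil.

Energy conservation, ΣQ = 0:
0.723×444×(T − 366) + 0.374×1970×(T − 40.3) = 0
321.01(T − 366) + 736.78(T − 40.3) = 0
(321.01 + 736.78) T = 321.01×366 + 736.78×40.3
T = 147183 / 1057.8 = 139 °C

T_f ≈ 139.1 °C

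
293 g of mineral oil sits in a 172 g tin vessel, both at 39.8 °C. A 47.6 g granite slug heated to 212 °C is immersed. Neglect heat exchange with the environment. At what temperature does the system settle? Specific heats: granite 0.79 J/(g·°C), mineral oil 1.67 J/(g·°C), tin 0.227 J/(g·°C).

T_f ≈ 51.2 °C

Conservation of energy gives ΣQ = 0:
47.6*0.79*(T − 212) + 293*1.67*(T − 39.8) + 172*0.227*(T − 39.8) = 0
565.96 T = 29001
T = 29001/565.96 ≈ 51.24 °C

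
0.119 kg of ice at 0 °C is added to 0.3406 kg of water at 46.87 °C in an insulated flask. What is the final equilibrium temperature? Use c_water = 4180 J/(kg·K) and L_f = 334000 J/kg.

Setting the total heat transfer to zero:
latent heat to melt: 0.119×334000 = 39746; warm the meltwater: 497.42 T; water cools: 0.3406×4180×(T − 46.87) = 1423.7(T − 46.87)
1921.1 T = 66729 − 39746 = 26983
T ≈ 14.05 °C (positive, so assuming full melt was valid).

T_f ≈ 14.0 °C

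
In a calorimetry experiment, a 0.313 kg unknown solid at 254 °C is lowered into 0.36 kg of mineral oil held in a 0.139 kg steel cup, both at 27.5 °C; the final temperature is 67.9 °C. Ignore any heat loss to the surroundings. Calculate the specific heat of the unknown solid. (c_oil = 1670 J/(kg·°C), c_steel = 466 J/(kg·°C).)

c ≈ 462 J/(kg·°C)

Net heat exchanged in the isolated system is zero:
0.313×c×(67.9 − 254) + 0.36×1670×(67.9 − 27.5) + 0.139×466×(67.9 − 27.5) = 0
-58.25 c = -26905
c = -26905/-58.25 ≈ 461.9 J/(kg·°C)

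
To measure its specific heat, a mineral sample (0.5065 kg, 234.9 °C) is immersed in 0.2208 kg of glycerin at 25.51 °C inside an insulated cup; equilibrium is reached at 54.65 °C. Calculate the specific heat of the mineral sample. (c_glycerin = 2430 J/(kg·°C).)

m_s c (T_s − T_f) = m_glycerin c_glycerin (T_f − T_0):
0.5065×c×(234.9 − 54.65) = 0.2208×2430×(54.65 − 25.51)
91.3 c = 15635  ⇒  c ≈ 171.3 J/(kg·°C)

c ≈ 171 J/(kg·°C)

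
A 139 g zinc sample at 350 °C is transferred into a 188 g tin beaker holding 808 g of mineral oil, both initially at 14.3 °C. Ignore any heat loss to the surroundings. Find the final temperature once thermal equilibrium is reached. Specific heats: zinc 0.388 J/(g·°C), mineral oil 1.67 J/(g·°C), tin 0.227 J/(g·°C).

T_f ≈ 26.8 °C

Net heat exchanged in the isolated system is zero:
139*0.388*(T − 350) + 808*1.67*(T − 14.3) + 188*0.227*(T − 14.3) = 0
1446 T = 38782
T = 38782/1446 ≈ 26.82 °C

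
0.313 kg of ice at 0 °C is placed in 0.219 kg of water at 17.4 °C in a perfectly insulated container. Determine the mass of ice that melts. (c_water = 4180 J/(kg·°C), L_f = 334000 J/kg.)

Heat available from the water dropping to 0 °C: 0.219·4180·17.4 = 15928 J.
Fully melting the ice requires m_ice L_f = 0.313·334000 = 104542 J.
That's not enough to melt it all — equilibrium is at 0 °C with ice remaining.
Mass melted = 15928/334000 ≈ 0.04769 kg.

m_melted ≈ 0.0477 kg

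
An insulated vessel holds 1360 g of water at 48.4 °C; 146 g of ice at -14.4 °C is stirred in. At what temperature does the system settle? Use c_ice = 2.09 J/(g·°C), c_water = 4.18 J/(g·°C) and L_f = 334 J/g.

T_f ≈ 35.3 °C

Conservation of energy gives ΣQ = 0:
warm ice to 0 °C: 146×2.09×(0 − (-14.4)) = 4394; latent heat to melt: 146×334 = 48764; meltwater 0→T: 146×4.18×T = 610.28 T; water: 5684.8(T − 48.4)
6295.1 T = 275144 − 53158 = 221986
T ≈ 35.26 °C. Since T > 0 °C, the all-ice-melts assumption holds.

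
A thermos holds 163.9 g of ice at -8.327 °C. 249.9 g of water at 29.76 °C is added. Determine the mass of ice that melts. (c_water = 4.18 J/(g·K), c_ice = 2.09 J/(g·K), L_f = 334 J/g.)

m_melted ≈ 84.5 g

Cooling the water to 0 °C releases 249.9·4.18·29.76 = 31087 J.
Of that, 163.9·2.09·8.327 = 2852.4 J goes to bring the ice to 0 °C, leaving 28234 J.
Melting all 163.9 g of ice would need 163.9·334 = 54743 J.
That's not enough to melt it all — equilibrium is at 0 °C with ice remaining.
Mass melted = 28234/334 ≈ 84.53 g.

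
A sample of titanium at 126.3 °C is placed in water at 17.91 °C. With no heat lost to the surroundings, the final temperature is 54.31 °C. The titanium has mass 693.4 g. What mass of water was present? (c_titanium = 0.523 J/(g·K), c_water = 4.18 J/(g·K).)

Setting the total heat transfer to zero:
693.4·0.523·(54.31 − 126.3) + m·4.18·(54.31 − 17.91) = 0
152.15 m = 26107
m = 26107/152.15 ≈ 171.6 g

m ≈ 172 g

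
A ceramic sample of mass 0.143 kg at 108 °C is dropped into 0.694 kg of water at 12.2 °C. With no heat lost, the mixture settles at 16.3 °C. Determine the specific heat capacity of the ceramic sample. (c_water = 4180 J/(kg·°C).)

c ≈ 907 J/(kg·°C)

m_s c (T_s − T_f) = m_water c_water (T_f − T_0):
0.143·c·(108 − 16.3) = 0.694·4180·(16.3 − 12.2)
13.11 c = 11894  ⇒  c ≈ 907 J/(kg·°C)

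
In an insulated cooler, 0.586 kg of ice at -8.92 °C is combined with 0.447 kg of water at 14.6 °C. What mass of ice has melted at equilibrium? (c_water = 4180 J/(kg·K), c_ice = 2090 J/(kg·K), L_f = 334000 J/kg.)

Water can give up m c ΔT = 0.447×4180×14.6 = 27280 J before reaching 0 °C.
Of that, 0.586×2090×8.92 = 10925 J goes to bring the ice to 0 °C, leaving 16355 J.
Melting all 0.586 kg of ice would need 0.586×334000 = 195724 J.
That's not enough to melt it all — equilibrium is at 0 °C with ice remaining.
m_melt = 16355 / L_f = 0.04897 kg.

m_melted ≈ 0.049 kg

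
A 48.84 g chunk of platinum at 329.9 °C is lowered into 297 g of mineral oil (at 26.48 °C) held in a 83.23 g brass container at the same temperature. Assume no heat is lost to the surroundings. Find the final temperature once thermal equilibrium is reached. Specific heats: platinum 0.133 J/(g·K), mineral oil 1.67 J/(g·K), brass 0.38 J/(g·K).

T_f ≈ 30.2 °C

Conservation of energy gives ΣQ = 0:
48.84·0.133·(T − 329.9) + 297·1.67·(T − 26.48) + 83.23·0.38·(T − 26.48) = 0
6.496(T − 329.9) + 495.99(T − 26.48) + 31.63(T − 26.48) = 0
(6.496 + 495.99 + 31.63) T = 6.496·329.9 + 495.99·26.48 + 31.63·26.48
T = 16114 / 534.11 = 30.2 °C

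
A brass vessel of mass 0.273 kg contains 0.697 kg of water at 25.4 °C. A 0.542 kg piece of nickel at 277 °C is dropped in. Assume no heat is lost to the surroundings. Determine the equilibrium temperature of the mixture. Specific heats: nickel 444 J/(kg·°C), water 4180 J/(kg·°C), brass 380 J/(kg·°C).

T_f ≈ 44.0 °C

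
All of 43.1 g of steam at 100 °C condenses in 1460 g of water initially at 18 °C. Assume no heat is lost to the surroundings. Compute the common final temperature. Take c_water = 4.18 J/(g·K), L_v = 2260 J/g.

Taking heat into each body as positive, Σ m c ΔT = 0:
latent heat released on condensation: 43.1×2260 = 97406
  condensate cools 100→T: 43.1×4.18×(T − 100) = 180.16(T − 100)
  water warms: 1460×4.18×(T − 18) = 6102.8(T − 18)
6283 T = 97406 + 18016 + 109850 = 225272
T ≈ 35.85 °C — below 100 °C, confirming all the steam condensed.

T_f ≈ 35.9 °C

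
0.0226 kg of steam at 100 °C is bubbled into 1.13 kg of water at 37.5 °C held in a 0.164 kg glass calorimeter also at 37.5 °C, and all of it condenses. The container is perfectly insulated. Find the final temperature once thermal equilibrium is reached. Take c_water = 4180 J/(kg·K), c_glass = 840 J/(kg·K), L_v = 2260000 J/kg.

T_f ≈ 49.0 °C

Conservation of energy gives ΣQ = 0:
steam→water at 100 °C releases m L_v = 0.0226×2260000 = 51076; condensate cools 100→T: 0.0226×4180×(T − 100) = 94.47(T − 100); water warms: 1.13×4180×(T − 37.5) = 4723.4(T − 37.5); glass cup: 0.164×840×(T − 37.5) = 137.76(T − 37.5)
4955.6 T = 51076 + 9446.8 + 182294 = 242816
T ≈ 49.00 °C, under the boiling point, so the assumption holds.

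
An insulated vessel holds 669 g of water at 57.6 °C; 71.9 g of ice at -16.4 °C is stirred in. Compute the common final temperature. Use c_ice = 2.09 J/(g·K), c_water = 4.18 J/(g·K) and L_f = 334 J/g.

T_f ≈ 43.5 °C

Net heat exchanged in the isolated system is zero:
ice -16.4→0 °C: 71.9×2.09×16.4 = 2464.4
  latent heat to melt: 71.9×334 = 24015
  meltwater 0→T: 71.9×4.18×T = 300.54 T
  water: 2796.4(T − 57.6)
3097 T = 161074 − 26479 = 134595
T ≈ 43.46 °C (positive, so assuming full melt was valid).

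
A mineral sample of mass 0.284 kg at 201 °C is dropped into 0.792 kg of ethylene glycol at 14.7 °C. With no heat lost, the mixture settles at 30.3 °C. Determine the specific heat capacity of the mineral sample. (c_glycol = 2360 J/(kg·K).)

c ≈ 601 J/(kg·K)

m_s c (T_s − T_f) = m_glycol c_glycol (T_f − T_0):
0.284×c×(201 − 30.3) = 0.792×2360×(30.3 − 14.7)
48.48 c = 29158  ⇒  c ≈ 601.5 J/(kg·K)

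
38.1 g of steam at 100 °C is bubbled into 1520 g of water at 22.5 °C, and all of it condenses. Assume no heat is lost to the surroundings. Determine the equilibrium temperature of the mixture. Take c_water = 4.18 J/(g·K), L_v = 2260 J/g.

Sum of m c ΔT and latent-heat terms is zero:
condense steam: −38.1·2260 = −86106; condensed water 100 °C→T: 159.26(T − 100); original water: 6353.6(T − 22.5)
6512.9 T = 86106 + 15926 + 142956 = 244988
T ≈ 37.62 °C — below 100 °C, confirming all the steam condensed.

T_f ≈ 37.6 °C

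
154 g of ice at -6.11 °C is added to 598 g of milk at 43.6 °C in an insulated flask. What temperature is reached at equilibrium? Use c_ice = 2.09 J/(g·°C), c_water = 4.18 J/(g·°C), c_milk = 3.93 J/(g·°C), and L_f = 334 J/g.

T_f ≈ 16.4 °C

Let T be the final temperature. ΣQ_i = 0:
ice -6.11→0 °C: 154×2.09×6.11 = 1966.6; latent heat to melt: 154×334 = 51436; warm the meltwater: 643.72 T; milk: 2350.1(T − 43.6)
2993.9 T = 102466 − 53403 = 49064
T ≈ 16.39 °C (positive, so assuming full melt was valid).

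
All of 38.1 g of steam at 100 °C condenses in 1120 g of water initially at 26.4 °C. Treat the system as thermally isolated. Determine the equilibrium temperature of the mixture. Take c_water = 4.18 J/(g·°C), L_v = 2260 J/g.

Net heat exchanged in the isolated system is zero:
steam→water at 100 °C releases m L_v = 38.1·2260 = 86106
  condensate cools 100→T: 38.1·4.18·(T − 100) = 159.26(T − 100)
  original water: 4681.6(T − 26.4)
4840.9 T = 86106 + 15926 + 123594 = 225626
T ≈ 46.61 °C, under the boiling point, so the assumption holds.

T_f ≈ 46.6 °C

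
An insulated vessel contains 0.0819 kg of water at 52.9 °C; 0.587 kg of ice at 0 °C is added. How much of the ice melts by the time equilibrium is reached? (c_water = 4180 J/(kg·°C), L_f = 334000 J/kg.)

m_melted ≈ 0.0542 kg

Water can give up m c ΔT = 0.0819·4180·52.9 = 18110 J before reaching 0 °C.
Fully melting the ice requires m_ice L_f = 0.587·334000 = 196058 J.
That's not enough to melt it all — equilibrium is at 0 °C with ice remaining.
Mass melted = 18110/334000 ≈ 0.05422 kg.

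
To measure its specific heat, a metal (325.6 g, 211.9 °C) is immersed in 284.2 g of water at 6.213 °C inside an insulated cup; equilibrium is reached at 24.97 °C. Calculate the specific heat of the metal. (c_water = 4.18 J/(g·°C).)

c ≈ 0.366 J/(g·°C)

Setting the total heat transfer to zero:
325.6×c×(24.97 − 211.9) + 284.2×4.18×(24.97 − 6.213) = 0
-60864 c = -22282
c = -22282/-60864 ≈ 0.3661 J/(g·°C)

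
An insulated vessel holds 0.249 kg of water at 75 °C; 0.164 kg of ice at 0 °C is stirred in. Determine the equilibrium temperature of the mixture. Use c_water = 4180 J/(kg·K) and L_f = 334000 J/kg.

Let T be the final temperature. ΣQ_i = 0:
melt ice: 0.164×334000 = 54776
  warm the meltwater: 685.52 T
  water: 1040.8(T − 75)
1726.3 T = 78062 − 54776 = 23286
T ≈ 13.49 °C. Since T > 0 °C, the all-ice-melts assumption holds.

T_f ≈ 13.5 °C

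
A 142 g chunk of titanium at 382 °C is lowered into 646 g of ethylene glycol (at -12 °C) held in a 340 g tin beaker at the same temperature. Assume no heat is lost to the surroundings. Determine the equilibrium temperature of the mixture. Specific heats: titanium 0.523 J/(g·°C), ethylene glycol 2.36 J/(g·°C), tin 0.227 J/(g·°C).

Taking heat into each body as positive, Σ m c ΔT = 0:
142·0.523·(T − 382) + 646·2.36·(T − (-12)) + 340·0.227·(T − (-12)) = 0
74.27(T − 382) + 1524.6(T − (-12)) + 77.18(T − (-12)) = 0
(74.27 + 1524.6 + 77.18) T = 74.27·382 + 1524.6·(-12) + 77.18·(-12)
T = 9148.7/1676 ≈ 5.46 °C

T_f ≈ 5.5 °C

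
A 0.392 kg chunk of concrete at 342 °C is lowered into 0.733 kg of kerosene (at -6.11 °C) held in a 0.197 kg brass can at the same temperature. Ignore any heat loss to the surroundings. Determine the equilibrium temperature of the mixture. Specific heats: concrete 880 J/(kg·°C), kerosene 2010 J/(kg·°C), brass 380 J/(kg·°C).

T_f is the heat-capacity-weighted average of the initial temperatures:
T_f = (344.96×342 + 1473.3×(-6.11) + 74.86×(-6.11)) / (344.96 + 1473.3 + 74.86)
    = 108517 / 1893.1 ≈ 57.32 °C

T_f ≈ 57.3 °C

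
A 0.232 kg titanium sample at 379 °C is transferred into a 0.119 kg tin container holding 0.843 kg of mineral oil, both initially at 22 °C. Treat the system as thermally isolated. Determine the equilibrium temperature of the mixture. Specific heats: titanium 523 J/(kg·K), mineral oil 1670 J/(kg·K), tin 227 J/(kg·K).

Conservation of energy gives ΣQ = 0:
0.232*523*(T − 379) + 0.843*1670*(T − 22) + 0.119*227*(T − 22) = 0
121.34(T − 379) + 1407.8(T − 22) + 27.01(T − 22) = 0
1556.2 T = 77552
T ≈ 49.84 °C

T_f ≈ 49.8 °C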